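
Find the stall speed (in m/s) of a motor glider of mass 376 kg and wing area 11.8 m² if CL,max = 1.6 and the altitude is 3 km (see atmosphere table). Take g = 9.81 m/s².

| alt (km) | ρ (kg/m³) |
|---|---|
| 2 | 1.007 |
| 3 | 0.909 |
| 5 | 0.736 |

V_stall = 20.7 m/s

At 3 km, from the table: ρ = 0.909 kg/m³.
Weight W = mg = 376 × 9.81 = 3689 N.
From L = ½ρV²S·CL,max = W: V_stall = √(2W/(ρSCL,max)) = √(2·3689/(0.909·11.8·1.6))
V_stall = √429.9 = 20.7 m/s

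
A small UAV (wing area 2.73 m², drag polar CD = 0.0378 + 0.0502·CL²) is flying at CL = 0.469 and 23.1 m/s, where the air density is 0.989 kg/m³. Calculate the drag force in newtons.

CD = 0.0378 + 0.0502 × 0.469² = 0.04884
D = ½ρv²S·CD = ½ × 0.989 × 23.1² × 2.73 × 0.04884 = 35.2 N

D = 35.2 N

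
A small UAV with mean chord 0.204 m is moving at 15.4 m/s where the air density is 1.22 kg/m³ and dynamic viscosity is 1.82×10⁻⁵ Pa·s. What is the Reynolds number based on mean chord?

Re = 2.11×10^5

Re = ρ·v·c/μ = 1.22 × 15.4 × 0.204 / (1.82×10⁻⁵) = 2.11×10^5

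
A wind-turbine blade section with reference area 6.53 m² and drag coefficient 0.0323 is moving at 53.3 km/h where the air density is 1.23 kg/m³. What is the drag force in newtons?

Convert speed: v = 53.3 km/h ÷ 3.6 = 14.81 m/s.
Dynamic pressure q = ½ρv² = ½ × 1.23 × 14.81² = 134.8 Pa.
D = q·S·CD = 134.8 × 6.53 × 0.0323 = 28.4 N

D = 28.4 N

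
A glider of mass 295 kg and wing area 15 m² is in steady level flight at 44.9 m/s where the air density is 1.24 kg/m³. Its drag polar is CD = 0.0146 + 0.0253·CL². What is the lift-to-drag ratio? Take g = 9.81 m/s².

Weight W = mg = 295 × 9.81 = 2894 N; in level flight L = W.
q = ½ρv² = ½ × 1.24 × 44.9² = 1250 Pa.
Required CL = L/(qS) = 2894/(1250·15) = 0.1544.
CD = 0.0146 + 0.0253 × 0.1544² = 0.0152.
L/D = CL/CD = 0.1544 / 0.0152 = 10.2

L/D = 10.2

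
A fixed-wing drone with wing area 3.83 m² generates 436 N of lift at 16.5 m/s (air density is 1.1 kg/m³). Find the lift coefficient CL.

From L = ½ρv²S·CL, rearranging gives CL = 2L/(ρv²S).
CL = 2 × 436 / (1.1 × 16.5² × 3.83) = 0.76

CL = 0.76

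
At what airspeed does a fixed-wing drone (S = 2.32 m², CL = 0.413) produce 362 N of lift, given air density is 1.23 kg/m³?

L = ½ρv²S·CL ⇒ v = √(2L/(ρ·S·CL))
v = √(2 × 362 / (1.23 × 2.32 × 0.413)) = √614.3 = 24.8 m/s

v = 24.8 m/s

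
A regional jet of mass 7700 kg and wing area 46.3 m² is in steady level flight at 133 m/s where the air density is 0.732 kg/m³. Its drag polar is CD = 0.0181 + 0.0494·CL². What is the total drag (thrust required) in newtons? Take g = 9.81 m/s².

D = 6370 N

Weight W = mg = 7700 × 9.81 = 75537 N; in level flight L = W.
Dynamic pressure q = 0.5 × 0.732 × 133² = 6474 Pa.
CL = W/(q·S) = 75537 / (6474 × 46.3) = 0.252.
CD = 0.0181 + 0.0494 × 0.252² = 0.02124.
D = q·S·CD = 6474 × 46.3 × 0.02124 = 6366 N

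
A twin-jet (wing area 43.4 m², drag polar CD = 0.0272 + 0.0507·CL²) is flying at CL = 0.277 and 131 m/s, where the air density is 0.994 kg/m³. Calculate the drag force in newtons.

CD = 0.0272 + 0.0507 × 0.277² = 0.03109
D = ½ρv²S·CD = ½ × 0.994 × 131² × 43.4 × 0.03109 = 11500 N

D = 11500 N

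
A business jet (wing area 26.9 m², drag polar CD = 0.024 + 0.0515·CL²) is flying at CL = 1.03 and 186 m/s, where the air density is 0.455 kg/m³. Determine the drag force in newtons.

CD = 0.024 + 0.0515 × 1.03² = 0.07864
D = ½ρv²S·CD = ½ × 0.455 × 186² × 26.9 × 0.07864 = 16600 N

D = 16600 N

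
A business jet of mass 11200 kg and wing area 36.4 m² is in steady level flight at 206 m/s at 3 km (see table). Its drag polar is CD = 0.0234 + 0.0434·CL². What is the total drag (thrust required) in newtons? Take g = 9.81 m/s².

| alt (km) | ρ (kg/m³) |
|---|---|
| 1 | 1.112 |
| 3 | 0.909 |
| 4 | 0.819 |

D = 17200 N

At 3 km, from the table: ρ = 0.909 kg/m³.
Weight W = mg = 11200 × 9.81 = 1.0987×10^5 N; in level flight L = W.
Dynamic pressure q = 0.5 × 0.909 × 206² = 19290 Pa.
Required CL = L/(qS) = 1.0987×10^5/(19290·36.4) = 0.1565.
CD = 0.0234 + 0.0434 × 0.1565² = 0.02446.
D = q·S·CD = 19290 × 36.4 × 0.02446 = 17170 N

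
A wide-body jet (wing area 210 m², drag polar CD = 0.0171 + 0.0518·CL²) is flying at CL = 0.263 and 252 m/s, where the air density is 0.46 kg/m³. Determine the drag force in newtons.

D = 63400 N

CD = 0.0171 + 0.0518 × 0.263² = 0.02068
D = ½ρv²S·CD = ½ × 0.46 × 252² × 210 × 0.02068 = 63400 N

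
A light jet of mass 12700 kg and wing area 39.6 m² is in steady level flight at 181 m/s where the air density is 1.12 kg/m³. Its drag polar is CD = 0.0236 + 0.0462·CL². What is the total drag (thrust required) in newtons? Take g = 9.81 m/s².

D = 18100 N

Level flight ⇒ L = W = m·g = 12700 × 9.81 = 1.2459×10^5 N.
q = ½ρv² = ½ × 1.12 × 181² = 18350 Pa.
CL = 2W/(ρv²S) = 2×1.2459×10^5/(1.12×181²×39.6) = 0.1715.
CD = 0.0236 + 0.0462 × 0.1715² = 0.02496.
D = q·S·CD = 18350 × 39.6 × 0.02496 = 18130 N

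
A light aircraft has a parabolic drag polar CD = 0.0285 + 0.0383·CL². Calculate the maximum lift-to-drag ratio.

(L/D)max = 15.1

For CD = CD0 + K·CL², (L/D)max occurs at CL* = √(CD0/K) and equals 1/(2√(K·CD0)).
(L/D)max = 1/(2√(0.0383 × 0.0285)) = 1/(2 × 0.03304) = 15.1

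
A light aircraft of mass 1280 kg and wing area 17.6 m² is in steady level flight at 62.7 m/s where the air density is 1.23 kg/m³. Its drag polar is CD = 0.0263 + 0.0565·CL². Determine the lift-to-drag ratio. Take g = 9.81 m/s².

Level flight ⇒ L = W = m·g = 1280 × 9.81 = 12557 N.
q = ½ρv² = ½ × 1.23 × 62.7² = 2418 Pa.
CL = W/(q·S) = 12557 / (2418 × 17.6) = 0.2951.
CD = 0.0263 + 0.0565 × 0.2951² = 0.03122.
L/D = CL/CD = 0.2951 / 0.03122 = 9.45

L/D = 9.45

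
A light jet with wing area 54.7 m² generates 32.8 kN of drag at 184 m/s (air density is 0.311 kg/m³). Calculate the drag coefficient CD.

From D = ½ρv²S·CD, rearranging gives CD = 2D/(ρv²S).
CD = 2 × 32800 / (0.311 × 184² × 54.7) = 0.114

CD = 0.114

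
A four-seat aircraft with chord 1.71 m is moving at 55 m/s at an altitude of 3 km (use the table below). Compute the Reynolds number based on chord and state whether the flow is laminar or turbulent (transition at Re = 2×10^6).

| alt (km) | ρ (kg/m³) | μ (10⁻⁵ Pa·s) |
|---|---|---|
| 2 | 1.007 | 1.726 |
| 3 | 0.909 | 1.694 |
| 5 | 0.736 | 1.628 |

Re = 5.05×10^6 (turbulent)

At 3 km, from the table: ρ = 0.909 kg/m³, μ = 1.694×10⁻⁵ Pa·s.
Re = ρ·v·c/μ = 0.909 × 55 × 1.71 / (1.694×10⁻⁵) = 5.05×10^6
Since 5.05×10^6 > 2×10^6, the flow is turbulent.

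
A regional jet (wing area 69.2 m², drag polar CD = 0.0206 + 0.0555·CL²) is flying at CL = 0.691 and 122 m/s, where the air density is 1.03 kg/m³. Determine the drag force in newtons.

D = 25000 N

CD = 0.0206 + 0.0555 × 0.691² = 0.0471
D = ½ρv²S·CD = ½ × 1.03 × 122² × 69.2 × 0.0471 = 25000 N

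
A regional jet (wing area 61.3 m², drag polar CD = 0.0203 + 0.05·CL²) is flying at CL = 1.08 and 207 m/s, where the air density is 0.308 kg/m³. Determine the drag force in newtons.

D = 31800 N

CD = 0.0203 + 0.05 × 1.08² = 0.07862
D = ½ρv²S·CD = ½ × 0.308 × 207² × 61.3 × 0.07862 = 31800 N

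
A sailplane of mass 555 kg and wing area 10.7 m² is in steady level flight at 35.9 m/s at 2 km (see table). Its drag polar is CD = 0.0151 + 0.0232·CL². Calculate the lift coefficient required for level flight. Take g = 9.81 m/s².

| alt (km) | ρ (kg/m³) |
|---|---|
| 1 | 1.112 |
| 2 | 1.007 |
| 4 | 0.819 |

At 2 km, from the table: ρ = 1.007 kg/m³.
In steady level flight, lift balances weight: W = mg = 555 × 9.81 = 5444.6 N.
q = ½ρv² = ½ × 1.007 × 35.9² = 648.9 Pa.
CL = 2W/(ρv²S) = 2×5444.6/(1.007×35.9²×10.7) = 0.7841.

CL = 0.784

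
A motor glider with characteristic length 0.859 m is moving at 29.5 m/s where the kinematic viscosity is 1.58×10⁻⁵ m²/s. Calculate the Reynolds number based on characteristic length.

Re = 1.6×10^6

Re = v·c/ν = 29.5 × 0.859 / (1.58×10⁻⁵) = 1.6×10^6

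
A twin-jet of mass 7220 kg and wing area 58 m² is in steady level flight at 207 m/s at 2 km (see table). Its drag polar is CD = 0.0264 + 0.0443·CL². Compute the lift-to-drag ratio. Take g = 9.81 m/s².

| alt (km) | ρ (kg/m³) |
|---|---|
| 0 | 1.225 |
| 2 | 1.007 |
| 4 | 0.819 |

L/D = 2.13

At 2 km, from the table: ρ = 1.007 kg/m³.
Level flight ⇒ L = W = m·g = 7220 × 9.81 = 70828 N.
q = ½ρv² = ½ × 1.007 × 207² = 21570 Pa.
CL = W/(q·S) = 70828 / (21570 × 58) = 0.0566.
CD = 0.0264 + 0.0443 × 0.0566² = 0.02654.
L/D = CL/CD = 0.0566 / 0.02654 = 2.13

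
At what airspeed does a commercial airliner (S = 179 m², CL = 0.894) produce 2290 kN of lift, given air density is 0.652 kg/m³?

L = ½ρv²S·CL ⇒ v = √(2L/(ρ·S·CL))
v = √(2 × 2.29×10^6 / (0.652 × 179 × 0.894)) = √43900 = 210 m/s

v = 210 m/s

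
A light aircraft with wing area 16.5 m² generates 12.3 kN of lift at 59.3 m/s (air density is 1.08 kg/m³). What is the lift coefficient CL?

CL = 0.393

From L = ½ρv²S·CL, rearranging gives CL = 2L/(ρv²S).
CL = 2 × 12300 / (1.08 × 59.3² × 16.5) = 0.393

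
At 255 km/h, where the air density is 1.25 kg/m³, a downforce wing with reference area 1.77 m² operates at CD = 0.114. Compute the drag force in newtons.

D = 633 N

Convert speed: v = 255 km/h ÷ 3.6 = 70.83 m/s.
Dynamic pressure q = ½ρv² = ½ × 1.25 × 70.83² = 3136 Pa.
D = q·S·CD = 3136 × 1.77 × 0.114 = 633 N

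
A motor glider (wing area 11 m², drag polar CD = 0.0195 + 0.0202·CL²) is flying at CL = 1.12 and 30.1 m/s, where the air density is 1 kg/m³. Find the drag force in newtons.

D = 223 N

CD = 0.0195 + 0.0202 × 1.12² = 0.04484
D = ½ρv²S·CD = ½ × 1 × 30.1² × 11 × 0.04484 = 223 N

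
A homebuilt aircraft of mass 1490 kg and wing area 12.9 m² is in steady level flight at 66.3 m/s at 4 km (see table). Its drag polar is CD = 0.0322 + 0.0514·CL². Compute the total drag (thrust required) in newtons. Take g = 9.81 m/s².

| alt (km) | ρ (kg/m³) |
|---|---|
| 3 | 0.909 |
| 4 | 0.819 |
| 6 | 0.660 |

At 4 km, from the table: ρ = 0.819 kg/m³.
Weight W = mg = 1490 × 9.81 = 14617 N; in level flight L = W.
Dynamic pressure q = 0.5 × 0.819 × 66.3² = 1800 Pa.
Required CL = L/(qS) = 14617/(1800·12.9) = 0.6295.
CD = 0.0322 + 0.0514 × 0.6295² = 0.05257.
D = q·S·CD = 1800 × 12.9 × 0.05257 = 1221 N

D = 1220 N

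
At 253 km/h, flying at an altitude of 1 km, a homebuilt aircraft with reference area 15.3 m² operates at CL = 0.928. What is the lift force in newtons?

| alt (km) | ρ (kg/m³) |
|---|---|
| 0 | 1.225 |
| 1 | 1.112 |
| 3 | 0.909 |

At 1 km, from the table: ρ = 1.112 kg/m³.
Convert speed: v = 253 km/h ÷ 3.6 = 70.28 m/s.
Dynamic pressure q = ½ρv² = ½ × 1.112 × 70.28² = 2746 Pa.
L = q·S·CL = 2746 × 15.3 × 0.928 = 39000 N ≈ 39 kN

L = 39000 N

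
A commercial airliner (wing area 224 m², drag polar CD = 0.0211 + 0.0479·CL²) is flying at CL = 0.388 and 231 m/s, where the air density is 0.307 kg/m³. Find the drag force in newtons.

D = 51900 N

CD = 0.0211 + 0.0479 × 0.388² = 0.02831
D = ½ρv²S·CD = ½ × 0.307 × 231² × 224 × 0.02831 = 51900 N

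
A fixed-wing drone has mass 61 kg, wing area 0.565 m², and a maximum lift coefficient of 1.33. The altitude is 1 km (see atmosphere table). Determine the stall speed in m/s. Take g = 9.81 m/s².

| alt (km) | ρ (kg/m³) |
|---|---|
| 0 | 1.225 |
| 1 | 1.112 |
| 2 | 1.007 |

V_stall = 37.8 m/s

At 1 km, from the table: ρ = 1.112 kg/m³.
At stall, lift equals weight: L = W = m·g = 61 × 9.81 = 598.4 N.
V_stall = √(2W/(ρ·S·CL,max)) = √(2 × 598.4 / (1.112 × 0.565 × 1.33))
V_stall = √1432 = 37.8 m/s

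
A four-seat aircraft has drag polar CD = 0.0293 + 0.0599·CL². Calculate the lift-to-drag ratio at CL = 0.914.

L/D = 11.5

CD = 0.0293 + 0.0599 × 0.914² = 0.07934
L/D = CL/CD = 0.914 / 0.07934 = 11.5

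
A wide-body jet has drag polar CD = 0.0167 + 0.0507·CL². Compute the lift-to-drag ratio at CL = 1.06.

L/D = 14.4

CD = 0.0167 + 0.0507 × 1.06² = 0.07367
L/D = CL/CD = 1.06 / 0.07367 = 14.4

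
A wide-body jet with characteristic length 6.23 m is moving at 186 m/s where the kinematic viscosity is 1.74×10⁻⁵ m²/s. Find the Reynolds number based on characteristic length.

Re = v·c/ν = 186 × 6.23 / (1.74×10⁻⁵) = 6.66×10^7

Re = 6.66×10^7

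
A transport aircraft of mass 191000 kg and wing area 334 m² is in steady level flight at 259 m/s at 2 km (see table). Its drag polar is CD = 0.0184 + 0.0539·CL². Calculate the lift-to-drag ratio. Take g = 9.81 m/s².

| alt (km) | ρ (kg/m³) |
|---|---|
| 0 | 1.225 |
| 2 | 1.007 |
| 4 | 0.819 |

L/D = 8.35

At 2 km, from the table: ρ = 1.007 kg/m³.
Weight W = mg = 191000 × 9.81 = 1.8737×10^6 N; in level flight L = W.
Dynamic pressure q = 0.5 × 1.007 × 259² = 33780 Pa.
CL = W/(q·S) = 1.8737×10^6 / (33780 × 334) = 0.1661.
CD = 0.0184 + 0.0539 × 0.1661² = 0.01989.
L/D = CL/CD = 0.1661 / 0.01989 = 8.35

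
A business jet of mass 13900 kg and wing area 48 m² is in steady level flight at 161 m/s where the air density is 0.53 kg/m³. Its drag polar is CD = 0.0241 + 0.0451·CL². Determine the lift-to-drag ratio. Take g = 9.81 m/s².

Weight W = mg = 13900 × 9.81 = 1.3636×10^5 N; in level flight L = W.
q = ½ρv² = ½ × 0.53 × 161² = 6869 Pa.
CL = W/(q·S) = 1.3636×10^5 / (6869 × 48) = 0.4136.
CD = 0.0241 + 0.0451 × 0.4136² = 0.03181.
L/D = CL/CD = 0.4136 / 0.03181 = 13

L/D = 13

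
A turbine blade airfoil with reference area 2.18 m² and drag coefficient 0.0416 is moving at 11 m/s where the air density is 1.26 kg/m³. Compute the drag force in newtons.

D = 6.91 N

Dynamic pressure q = ½ρv² = ½ × 1.26 × 11² = 76.23 Pa.
D = q·S·CD = 76.23 × 2.18 × 0.0416 = 6.91 N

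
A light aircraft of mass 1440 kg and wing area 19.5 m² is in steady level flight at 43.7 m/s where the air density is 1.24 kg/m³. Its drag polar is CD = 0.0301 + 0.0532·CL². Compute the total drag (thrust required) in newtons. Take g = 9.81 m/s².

In steady level flight, lift balances weight: W = mg = 1440 × 9.81 = 14126 N.
q = ½ρv² = ½ × 1.24 × 43.7² = 1184 Pa.
Required CL = L/(qS) = 14126/(1184·19.5) = 0.6118.
CD = 0.0301 + 0.0532 × 0.6118² = 0.05002.
D = q·S·CD = 1184 × 19.5 × 0.05002 = 1155 N

D = 1150 N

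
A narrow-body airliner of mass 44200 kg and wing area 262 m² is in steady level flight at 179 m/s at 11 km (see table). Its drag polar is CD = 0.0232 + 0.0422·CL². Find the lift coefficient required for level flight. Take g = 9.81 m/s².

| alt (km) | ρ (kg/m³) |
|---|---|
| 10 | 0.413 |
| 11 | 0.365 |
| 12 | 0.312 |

CL = 0.283

At 11 km, from the table: ρ = 0.365 kg/m³.
In steady level flight, lift balances weight: W = mg = 44200 × 9.81 = 4.336×10^5 N.
q = ½ρv² = ½ × 0.365 × 179² = 5847 Pa.
CL = W/(q·S) = 4.336×10^5 / (5847 × 262) = 0.283.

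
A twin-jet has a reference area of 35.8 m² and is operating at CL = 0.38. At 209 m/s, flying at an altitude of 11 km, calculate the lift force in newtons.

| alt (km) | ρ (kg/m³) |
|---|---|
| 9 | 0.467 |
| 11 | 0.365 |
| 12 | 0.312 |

L = 1.08×10^5 N

At 11 km, from the table: ρ = 0.365 kg/m³.
Dynamic pressure q = ½ρv² = ½ × 0.365 × 209² = 7972 Pa.
L = q·S·CL = 7972 × 35.8 × 0.38 = 1.08×10^5 N ≈ 108 kN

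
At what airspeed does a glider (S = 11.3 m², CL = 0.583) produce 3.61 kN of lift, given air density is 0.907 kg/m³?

v = 34.8 m/s

L = ½ρv²S·CL ⇒ v = √(2L/(ρ·S·CL))
v = √(2 × 3610 / (0.907 × 11.3 × 0.583)) = √1208 = 34.8 m/s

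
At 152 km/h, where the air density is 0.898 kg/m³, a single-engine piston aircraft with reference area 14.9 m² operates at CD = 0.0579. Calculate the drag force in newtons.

D = 691 N

Convert speed: v = 152 km/h ÷ 3.6 = 42.22 m/s.
Dynamic pressure q = ½ρv² = ½ × 0.898 × 42.22² = 800.4 Pa.
D = q·S·CD = 800.4 × 14.9 × 0.0579 = 691 N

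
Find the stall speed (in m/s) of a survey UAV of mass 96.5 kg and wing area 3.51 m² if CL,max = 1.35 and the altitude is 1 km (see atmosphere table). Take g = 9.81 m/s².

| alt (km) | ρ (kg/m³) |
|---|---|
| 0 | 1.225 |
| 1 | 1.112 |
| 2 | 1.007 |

V_stall = 19 m/s

At 1 km, from the table: ρ = 1.112 kg/m³.
At stall, lift equals weight: L = W = m·g = 96.5 × 9.81 = 946.7 N.
V_stall = √(2W/(ρ·S·CL,max)) = √(2 × 946.7 / (1.112 × 3.51 × 1.35))
V_stall = √359.3 = 19 m/s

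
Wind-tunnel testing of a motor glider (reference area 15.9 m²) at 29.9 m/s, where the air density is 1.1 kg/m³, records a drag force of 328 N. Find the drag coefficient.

CD = 0.042

From D = ½ρv²S·CD, rearranging gives CD = 2D/(ρv²S).
CD = 2 × 328 / (1.1 × 29.9² × 15.9) = 0.042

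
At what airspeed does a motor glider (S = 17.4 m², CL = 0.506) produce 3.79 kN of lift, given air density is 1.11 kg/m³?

L = ½ρv²S·CL ⇒ v = √(2L/(ρ·S·CL))
v = √(2 × 3790 / (1.11 × 17.4 × 0.506)) = √775.6 = 27.8 m/s

v = 27.8 m/s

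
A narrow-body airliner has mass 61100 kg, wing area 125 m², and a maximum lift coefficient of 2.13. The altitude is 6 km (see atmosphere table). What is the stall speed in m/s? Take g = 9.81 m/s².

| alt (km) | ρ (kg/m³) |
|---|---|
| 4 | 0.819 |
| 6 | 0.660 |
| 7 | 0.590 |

At 6 km, from the table: ρ = 0.660 kg/m³.
At stall, lift equals weight: L = W = m·g = 61100 × 9.81 = 5.994×10^5 N.
V_stall = √(2W/(ρ·S·CL,max)) = √(2 × 5.994×10^5 / (0.66 × 125 × 2.13))
V_stall = √6822 = 82.6 m/s

V_stall = 82.6 m/s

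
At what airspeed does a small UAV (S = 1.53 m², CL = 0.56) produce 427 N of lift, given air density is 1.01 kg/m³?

v = 31.4 m/s

L = ½ρv²S·CL ⇒ v = √(2L/(ρ·S·CL))
v = √(2 × 427 / (1.01 × 1.53 × 0.56)) = √986.9 = 31.4 m/s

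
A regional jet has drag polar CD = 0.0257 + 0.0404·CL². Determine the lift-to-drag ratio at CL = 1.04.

CD = 0.0257 + 0.0404 × 1.04² = 0.0694
L/D = CL/CD = 1.04 / 0.0694 = 15

L/D = 15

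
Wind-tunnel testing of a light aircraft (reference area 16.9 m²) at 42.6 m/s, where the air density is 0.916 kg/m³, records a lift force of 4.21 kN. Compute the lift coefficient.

From L = ½ρv²S·CL, rearranging gives CL = 2L/(ρv²S).
CL = 2 × 4210 / (0.916 × 42.6² × 16.9) = 0.3

CL = 0.3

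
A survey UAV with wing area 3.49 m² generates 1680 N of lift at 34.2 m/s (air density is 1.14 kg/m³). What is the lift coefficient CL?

From L = ½ρv²S·CL, rearranging gives CL = 2L/(ρv²S).
CL = 2 × 1680 / (1.14 × 34.2² × 3.49) = 0.722

CL = 0.722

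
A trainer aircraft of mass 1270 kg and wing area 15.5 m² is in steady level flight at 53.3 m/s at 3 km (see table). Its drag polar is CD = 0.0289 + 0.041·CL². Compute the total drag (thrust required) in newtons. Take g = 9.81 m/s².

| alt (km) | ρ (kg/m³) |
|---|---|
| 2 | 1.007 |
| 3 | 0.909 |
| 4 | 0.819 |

D = 896 N

At 3 km, from the table: ρ = 0.909 kg/m³.
In steady level flight, lift balances weight: W = mg = 1270 × 9.81 = 12459 N.
Dynamic pressure q = 0.5 × 0.909 × 53.3² = 1291 Pa.
CL = 2W/(ρv²S) = 2×12459/(0.909×53.3²×15.5) = 0.6225.
CD = 0.0289 + 0.041 × 0.6225² = 0.04479.
D = q·S·CD = 1291 × 15.5 × 0.04479 = 896.4 N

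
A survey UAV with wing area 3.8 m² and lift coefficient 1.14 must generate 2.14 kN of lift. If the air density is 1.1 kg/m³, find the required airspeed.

L = ½ρv²S·CL ⇒ v = √(2L/(ρ·S·CL))
v = √(2 × 2140 / (1.1 × 3.8 × 1.14)) = √898.2 = 30 m/s

v = 30 m/s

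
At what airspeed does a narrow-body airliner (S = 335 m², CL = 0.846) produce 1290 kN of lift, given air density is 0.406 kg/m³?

L = ½ρv²S·CL ⇒ v = √(2L/(ρ·S·CL))
v = √(2 × 1.29×10^6 / (0.406 × 335 × 0.846)) = √22420 = 150 m/s

v = 150 m/s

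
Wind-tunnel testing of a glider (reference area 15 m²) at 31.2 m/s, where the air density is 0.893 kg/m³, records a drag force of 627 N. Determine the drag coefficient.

From D = ½ρv²S·CD, rearranging gives CD = 2D/(ρv²S).
CD = 2 × 627 / (0.893 × 31.2² × 15) = 0.0962

CD = 0.0962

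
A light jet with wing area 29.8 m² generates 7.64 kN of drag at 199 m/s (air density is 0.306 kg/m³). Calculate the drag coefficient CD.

CD = 0.0423

From D = ½ρv²S·CD, rearranging gives CD = 2D/(ρv²S).
CD = 2 × 7640 / (0.306 × 199² × 29.8) = 0.0423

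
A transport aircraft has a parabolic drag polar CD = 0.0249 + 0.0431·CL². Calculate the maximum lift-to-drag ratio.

For CD = CD0 + K·CL², (L/D)max occurs at CL* = √(CD0/K) and equals 1/(2√(K·CD0)).
(L/D)max = 1/(2√(0.0431 × 0.0249)) = 1/(2 × 0.03276) = 15.3

(L/D)max = 15.3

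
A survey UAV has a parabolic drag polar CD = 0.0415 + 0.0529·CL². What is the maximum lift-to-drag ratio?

(L/D)max = 10.7

For CD = CD0 + K·CL², (L/D)max occurs at CL* = √(CD0/K) and equals 1/(2√(K·CD0)).
(L/D)max = 1/(2√(0.0529 × 0.0415)) = 1/(2 × 0.04685) = 10.7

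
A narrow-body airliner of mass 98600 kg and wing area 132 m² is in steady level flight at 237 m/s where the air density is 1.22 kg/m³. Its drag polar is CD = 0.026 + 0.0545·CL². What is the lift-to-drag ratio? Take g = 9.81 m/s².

L/D = 7.51

In steady level flight, lift balances weight: W = mg = 98600 × 9.81 = 9.6727×10^5 N.
q = ½ρv² = ½ × 1.22 × 237² = 34260 Pa.
CL = 2W/(ρv²S) = 2×9.6727×10^5/(1.22×237²×132) = 0.2139.
CD = 0.026 + 0.0545 × 0.2139² = 0.02849.
L/D = CL/CD = 0.2139 / 0.02849 = 7.51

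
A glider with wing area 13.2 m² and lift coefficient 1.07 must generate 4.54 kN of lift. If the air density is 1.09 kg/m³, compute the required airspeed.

L = ½ρv²S·CL ⇒ v = √(2L/(ρ·S·CL))
v = √(2 × 4540 / (1.09 × 13.2 × 1.07)) = √589.8 = 24.3 m/s

v = 24.3 m/s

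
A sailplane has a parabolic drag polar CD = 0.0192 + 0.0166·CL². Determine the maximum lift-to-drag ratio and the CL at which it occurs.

(L/D)max = 28, at CL = 1.08

For CD = CD0 + K·CL², (L/D)max occurs at CL* = √(CD0/K) and equals 1/(2√(K·CD0)).
(L/D)max = 1/(2√(0.0166 × 0.0192)) = 1/(2 × 0.01785) = 28
CL* = √(0.0192/0.0166) = 1.08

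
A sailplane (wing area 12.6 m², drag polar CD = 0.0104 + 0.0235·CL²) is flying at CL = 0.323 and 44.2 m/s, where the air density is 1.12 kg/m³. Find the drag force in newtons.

D = 177 N

CD = 0.0104 + 0.0235 × 0.323² = 0.01285
D = ½ρv²S·CD = ½ × 1.12 × 44.2² × 12.6 × 0.01285 = 177 N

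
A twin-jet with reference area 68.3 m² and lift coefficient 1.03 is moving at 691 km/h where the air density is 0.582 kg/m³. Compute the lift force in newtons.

L = 7.54×10^5 N

Convert speed: v = 691 km/h ÷ 3.6 = 191.9 m/s.
Dynamic pressure q = ½ρv² = ½ × 0.582 × 191.9² = 10720 Pa.
L = q·S·CL = 10720 × 68.3 × 1.03 = 7.54×10^5 N ≈ 754 kN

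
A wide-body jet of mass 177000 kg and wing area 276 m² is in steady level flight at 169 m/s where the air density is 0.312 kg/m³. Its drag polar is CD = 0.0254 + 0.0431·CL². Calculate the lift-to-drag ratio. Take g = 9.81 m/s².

L/D = 12.7

Weight W = mg = 177000 × 9.81 = 1.7364×10^6 N; in level flight L = W.
Dynamic pressure q = 0.5 × 0.312 × 169² = 4456 Pa.
CL = W/(q·S) = 1.7364×10^6 / (4456 × 276) = 1.412.
CD = 0.0254 + 0.0431 × 1.412² = 0.1113.
L/D = CL/CD = 1.412 / 0.1113 = 12.7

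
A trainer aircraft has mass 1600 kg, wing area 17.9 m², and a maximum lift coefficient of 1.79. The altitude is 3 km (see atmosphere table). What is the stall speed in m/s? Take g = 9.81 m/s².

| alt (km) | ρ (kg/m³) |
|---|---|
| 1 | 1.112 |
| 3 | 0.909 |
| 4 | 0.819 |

At 3 km, from the table: ρ = 0.909 kg/m³.
Stall occurs when L = W at CL,max. W = mg = 1600 × 9.81 = 15700 N.
V_stall = √(2W/(ρ·S·CL,max)) = √(2 × 15700 / (0.909 × 17.9 × 1.79))
V_stall = √1078 = 32.8 m/s

V_stall = 32.8 m/s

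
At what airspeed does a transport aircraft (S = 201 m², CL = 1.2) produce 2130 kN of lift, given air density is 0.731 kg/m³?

v = 155 m/s

L = ½ρv²S·CL ⇒ v = √(2L/(ρ·S·CL))
v = √(2 × 2.13×10^6 / (0.731 × 201 × 1.2)) = √24160 = 155 m/s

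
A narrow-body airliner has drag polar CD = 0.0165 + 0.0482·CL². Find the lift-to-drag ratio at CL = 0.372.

CD = 0.0165 + 0.0482 × 0.372² = 0.02317
L/D = CL/CD = 0.372 / 0.02317 = 16.1

L/D = 16.1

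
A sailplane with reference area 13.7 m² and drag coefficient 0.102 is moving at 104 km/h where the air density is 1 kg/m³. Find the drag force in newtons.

D = 583 N

Convert speed: v = 104 km/h ÷ 3.6 = 28.89 m/s.
Dynamic pressure q = ½ρv² = ½ × 1 × 28.89² = 417.3 Pa.
D = q·S·CD = 417.3 × 13.7 × 0.102 = 583 N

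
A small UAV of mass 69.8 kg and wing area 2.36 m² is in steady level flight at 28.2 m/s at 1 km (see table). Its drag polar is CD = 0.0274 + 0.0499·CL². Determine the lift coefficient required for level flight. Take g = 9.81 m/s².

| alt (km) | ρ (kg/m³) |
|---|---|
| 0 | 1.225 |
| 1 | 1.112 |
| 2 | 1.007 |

At 1 km, from the table: ρ = 1.112 kg/m³.
Weight W = mg = 69.8 × 9.81 = 684.74 N; in level flight L = W.
q = ½ρv² = ½ × 1.112 × 28.2² = 442.2 Pa.
CL = W/(q·S) = 684.74 / (442.2 × 2.36) = 0.6562.

CL = 0.656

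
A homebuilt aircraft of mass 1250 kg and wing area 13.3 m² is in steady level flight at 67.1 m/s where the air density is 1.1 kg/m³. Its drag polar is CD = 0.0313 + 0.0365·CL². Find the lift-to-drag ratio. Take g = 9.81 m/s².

L/D = 10.2

Weight W = mg = 1250 × 9.81 = 12262 N; in level flight L = W.
Dynamic pressure q = 0.5 × 1.1 × 67.1² = 2476 Pa.
Required CL = L/(qS) = 12262/(2476·13.3) = 0.3723.
CD = 0.0313 + 0.0365 × 0.3723² = 0.03636.
L/D = CL/CD = 0.3723 / 0.03636 = 10.2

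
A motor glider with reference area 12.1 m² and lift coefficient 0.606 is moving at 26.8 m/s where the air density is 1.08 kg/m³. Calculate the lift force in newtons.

L = 2840 N

L = ½ρv²S·CL = ½ × 1.08 × 26.8² × 12.1 × 0.606 = 2840 N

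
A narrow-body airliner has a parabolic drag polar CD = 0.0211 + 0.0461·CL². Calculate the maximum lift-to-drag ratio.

For CD = CD0 + K·CL², (L/D)max occurs at CL* = √(CD0/K) and equals 1/(2√(K·CD0)).
(L/D)max = 1/(2√(0.0461 × 0.0211)) = 1/(2 × 0.03119) = 16

(L/D)max = 16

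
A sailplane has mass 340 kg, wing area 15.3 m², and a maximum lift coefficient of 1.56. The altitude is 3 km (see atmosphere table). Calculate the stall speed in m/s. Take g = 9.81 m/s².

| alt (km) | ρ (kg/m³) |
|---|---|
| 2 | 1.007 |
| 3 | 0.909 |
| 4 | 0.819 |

At 3 km, from the table: ρ = 0.909 kg/m³.
Weight W = mg = 340 × 9.81 = 3335 N.
V_stall = √(2W/(ρ·S·CL,max)) = √(2 × 3335 / (0.909 × 15.3 × 1.56))
V_stall = √307.5 = 17.5 m/s

V_stall = 17.5 m/s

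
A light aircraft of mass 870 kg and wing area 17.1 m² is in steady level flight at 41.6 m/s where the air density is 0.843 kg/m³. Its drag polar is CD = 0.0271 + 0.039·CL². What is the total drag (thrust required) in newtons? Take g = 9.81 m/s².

D = 566 N

In steady level flight, lift balances weight: W = mg = 870 × 9.81 = 8534.7 N.
Dynamic pressure q = 0.5 × 0.843 × 41.6² = 729.4 Pa.
Required CL = L/(qS) = 8534.7/(729.4·17.1) = 0.6842.
CD = 0.0271 + 0.039 × 0.6842² = 0.04536.
D = q·S·CD = 729.4 × 17.1 × 0.04536 = 565.8 N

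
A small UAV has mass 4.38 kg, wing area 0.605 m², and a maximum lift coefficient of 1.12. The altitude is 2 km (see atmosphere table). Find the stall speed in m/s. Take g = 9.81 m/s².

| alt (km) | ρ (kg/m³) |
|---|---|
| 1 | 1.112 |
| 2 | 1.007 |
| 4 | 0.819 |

At 2 km, from the table: ρ = 1.007 kg/m³.
At stall, lift equals weight: L = W = m·g = 4.38 × 9.81 = 42.97 N.
From L = ½ρV²S·CL,max = W: V_stall = √(2W/(ρSCL,max)) = √(2·42.97/(1.007·0.605·1.12))
V_stall = √125.9 = 11.2 m/s

V_stall = 11.2 m/s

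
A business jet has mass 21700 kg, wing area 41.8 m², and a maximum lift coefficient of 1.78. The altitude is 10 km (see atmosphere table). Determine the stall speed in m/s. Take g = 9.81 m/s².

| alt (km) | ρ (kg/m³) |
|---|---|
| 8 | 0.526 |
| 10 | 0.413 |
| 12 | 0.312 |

V_stall = 118 m/s

At 10 km, from the table: ρ = 0.413 kg/m³.
Stall occurs when L = W at CL,max. W = mg = 21700 × 9.81 = 2.129×10^5 N.
V_stall = √(2W/(ρ·S·CL,max)) = √(2 × 2.129×10^5 / (0.413 × 41.8 × 1.78))
V_stall = √13860 = 118 m/s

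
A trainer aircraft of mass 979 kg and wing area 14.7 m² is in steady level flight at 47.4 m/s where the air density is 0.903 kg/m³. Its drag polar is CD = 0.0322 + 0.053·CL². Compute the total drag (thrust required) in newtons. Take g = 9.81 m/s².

Weight W = mg = 979 × 9.81 = 9604 N; in level flight L = W.
Dynamic pressure q = 0.5 × 0.903 × 47.4² = 1014 Pa.
CL = W/(q·S) = 9604 / (1014 × 14.7) = 0.6441.
CD = 0.0322 + 0.053 × 0.6441² = 0.05418.
D = q·S·CD = 1014 × 14.7 × 0.05418 = 808 N

D = 808 N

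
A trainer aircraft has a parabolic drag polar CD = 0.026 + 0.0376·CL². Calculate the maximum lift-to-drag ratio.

(L/D)max = 16

For CD = CD0 + K·CL², (L/D)max occurs at CL* = √(CD0/K) and equals 1/(2√(K·CD0)).
(L/D)max = 1/(2√(0.0376 × 0.026)) = 1/(2 × 0.03127) = 16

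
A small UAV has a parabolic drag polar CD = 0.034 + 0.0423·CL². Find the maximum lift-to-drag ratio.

For CD = CD0 + K·CL², (L/D)max occurs at CL* = √(CD0/K) and equals 1/(2√(K·CD0)).
(L/D)max = 1/(2√(0.0423 × 0.034)) = 1/(2 × 0.03792) = 13.2

(L/D)max = 13.2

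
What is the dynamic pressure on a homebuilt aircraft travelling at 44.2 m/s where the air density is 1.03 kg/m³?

q = 1010 Pa

q = ½ρv² = ½ × 1.03 × 44.2² = 1010 Pa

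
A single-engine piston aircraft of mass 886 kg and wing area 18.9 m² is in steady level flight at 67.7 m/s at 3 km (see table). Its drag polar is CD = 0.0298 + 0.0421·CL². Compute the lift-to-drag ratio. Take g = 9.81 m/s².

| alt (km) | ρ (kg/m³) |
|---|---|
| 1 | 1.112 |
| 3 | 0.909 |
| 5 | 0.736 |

L/D = 6.93

At 3 km, from the table: ρ = 0.909 kg/m³.
Weight W = mg = 886 × 9.81 = 8691.7 N; in level flight L = W.
Dynamic pressure q = 0.5 × 0.909 × 67.7² = 2083 Pa.
Required CL = L/(qS) = 8691.7/(2083·18.9) = 0.2208.
CD = 0.0298 + 0.0421 × 0.2208² = 0.03185.
L/D = CL/CD = 0.2208 / 0.03185 = 6.93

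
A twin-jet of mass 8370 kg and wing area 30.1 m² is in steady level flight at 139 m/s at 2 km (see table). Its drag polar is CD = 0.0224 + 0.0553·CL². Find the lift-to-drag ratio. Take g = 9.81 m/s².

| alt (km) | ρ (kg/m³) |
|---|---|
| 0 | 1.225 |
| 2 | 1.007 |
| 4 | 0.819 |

L/D = 10.5

At 2 km, from the table: ρ = 1.007 kg/m³.
Level flight ⇒ L = W = m·g = 8370 × 9.81 = 82110 N.
q = ½ρv² = ½ × 1.007 × 139² = 9728 Pa.
Required CL = L/(qS) = 82110/(9728·30.1) = 0.2804.
CD = 0.0224 + 0.0553 × 0.2804² = 0.02675.
L/D = CL/CD = 0.2804 / 0.02675 = 10.5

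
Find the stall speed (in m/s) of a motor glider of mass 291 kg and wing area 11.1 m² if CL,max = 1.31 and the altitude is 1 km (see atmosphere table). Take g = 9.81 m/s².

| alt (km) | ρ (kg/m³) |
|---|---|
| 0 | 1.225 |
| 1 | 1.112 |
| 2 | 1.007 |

V_stall = 18.8 m/s

At 1 km, from the table: ρ = 1.112 kg/m³.
Stall occurs when L = W at CL,max. W = mg = 291 × 9.81 = 2855 N.
V_stall = √(2W/(ρ·S·CL,max)) = √(2 × 2855 / (1.112 × 11.1 × 1.31))
V_stall = √353.1 = 18.8 m/s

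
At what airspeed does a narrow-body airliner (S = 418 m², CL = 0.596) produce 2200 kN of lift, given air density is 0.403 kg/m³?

L = ½ρv²S·CL ⇒ v = √(2L/(ρ·S·CL))
v = √(2 × 2.2×10^6 / (0.403 × 418 × 0.596)) = √43830 = 209 m/s

v = 209 m/s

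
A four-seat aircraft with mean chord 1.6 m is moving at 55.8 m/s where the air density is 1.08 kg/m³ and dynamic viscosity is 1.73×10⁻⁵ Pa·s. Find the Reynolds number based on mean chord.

Re = 5.57×10^6

Re = ρ·v·c/μ = 1.08 × 55.8 × 1.6 / (1.73×10⁻⁵) = 5.57×10^6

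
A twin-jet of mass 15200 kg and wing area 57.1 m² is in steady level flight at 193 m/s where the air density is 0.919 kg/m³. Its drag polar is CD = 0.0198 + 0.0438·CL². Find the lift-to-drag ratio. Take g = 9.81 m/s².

Weight W = mg = 15200 × 9.81 = 1.4911×10^5 N; in level flight L = W.
q = ½ρv² = ½ × 0.919 × 193² = 17120 Pa.
CL = W/(q·S) = 1.4911×10^5 / (17120 × 57.1) = 0.1526.
CD = 0.0198 + 0.0438 × 0.1526² = 0.02082.
L/D = CL/CD = 0.1526 / 0.02082 = 7.33

L/D = 7.33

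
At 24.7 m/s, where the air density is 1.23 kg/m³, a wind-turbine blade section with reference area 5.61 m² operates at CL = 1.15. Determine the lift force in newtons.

L = ½ρv²S·CL = ½ × 1.23 × 24.7² × 5.61 × 1.15 = 2420 N

L = 2420 N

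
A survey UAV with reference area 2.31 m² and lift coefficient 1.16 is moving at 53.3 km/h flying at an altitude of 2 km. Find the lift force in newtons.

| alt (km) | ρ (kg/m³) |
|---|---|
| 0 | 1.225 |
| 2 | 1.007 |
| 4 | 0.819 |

At 2 km, from the table: ρ = 1.007 kg/m³.
Convert speed: v = 53.3 km/h ÷ 3.6 = 14.81 m/s.
Dynamic pressure q = ½ρv² = ½ × 1.007 × 14.81² = 110.4 Pa.
L = q·S·CL = 110.4 × 2.31 × 1.16 = 296 N

L = 296 N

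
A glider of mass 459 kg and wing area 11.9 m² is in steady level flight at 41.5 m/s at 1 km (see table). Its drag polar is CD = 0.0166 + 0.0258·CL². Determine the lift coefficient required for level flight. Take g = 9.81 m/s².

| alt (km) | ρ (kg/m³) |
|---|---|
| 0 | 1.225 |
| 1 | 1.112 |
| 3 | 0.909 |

At 1 km, from the table: ρ = 1.112 kg/m³.
Weight W = mg = 459 × 9.81 = 4502.8 N; in level flight L = W.
Dynamic pressure q = 0.5 × 1.112 × 41.5² = 957.6 Pa.
Required CL = L/(qS) = 4502.8/(957.6·11.9) = 0.3952.

CL = 0.395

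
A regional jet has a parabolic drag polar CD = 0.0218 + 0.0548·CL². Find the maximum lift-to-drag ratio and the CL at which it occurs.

For CD = CD0 + K·CL², (L/D)max occurs at CL* = √(CD0/K) and equals 1/(2√(K·CD0)).
(L/D)max = 1/(2√(0.0548 × 0.0218)) = 1/(2 × 0.03456) = 14.5
CL* = √(0.0218/0.0548) = 0.631

(L/D)max = 14.5, at CL = 0.631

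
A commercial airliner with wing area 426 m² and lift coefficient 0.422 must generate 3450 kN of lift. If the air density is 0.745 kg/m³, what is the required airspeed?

v = 227 m/s

L = ½ρv²S·CL ⇒ v = √(2L/(ρ·S·CL))
v = √(2 × 3.45×10^6 / (0.745 × 426 × 0.422)) = √51520 = 227 m/s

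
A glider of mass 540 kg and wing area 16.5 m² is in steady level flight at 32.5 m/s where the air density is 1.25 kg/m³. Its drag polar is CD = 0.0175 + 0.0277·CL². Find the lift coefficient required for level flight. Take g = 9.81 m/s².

In steady level flight, lift balances weight: W = mg = 540 × 9.81 = 5297.4 N.
Dynamic pressure q = 0.5 × 1.25 × 32.5² = 660.2 Pa.
Required CL = L/(qS) = 5297.4/(660.2·16.5) = 0.4863.

CL = 0.486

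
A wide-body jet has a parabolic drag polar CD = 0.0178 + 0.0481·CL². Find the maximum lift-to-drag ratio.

(L/D)max = 17.1

For CD = CD0 + K·CL², (L/D)max occurs at CL* = √(CD0/K) and equals 1/(2√(K·CD0)).
(L/D)max = 1/(2√(0.0481 × 0.0178)) = 1/(2 × 0.02926) = 17.1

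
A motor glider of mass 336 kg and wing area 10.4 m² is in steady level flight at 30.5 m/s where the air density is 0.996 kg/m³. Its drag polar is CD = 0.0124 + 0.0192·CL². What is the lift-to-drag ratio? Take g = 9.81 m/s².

L/D = 32

In steady level flight, lift balances weight: W = mg = 336 × 9.81 = 3296.2 N.
q = ½ρv² = ½ × 0.996 × 30.5² = 463.3 Pa.
Required CL = L/(qS) = 3296.2/(463.3·10.4) = 0.6841.
CD = 0.0124 + 0.0192 × 0.6841² = 0.02139.
L/D = CL/CD = 0.6841 / 0.02139 = 32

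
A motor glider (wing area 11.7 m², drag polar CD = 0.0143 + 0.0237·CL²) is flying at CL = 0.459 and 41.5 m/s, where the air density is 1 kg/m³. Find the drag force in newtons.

CD = 0.0143 + 0.0237 × 0.459² = 0.01929
D = ½ρv²S·CD = ½ × 1 × 41.5² × 11.7 × 0.01929 = 194 N

D = 194 N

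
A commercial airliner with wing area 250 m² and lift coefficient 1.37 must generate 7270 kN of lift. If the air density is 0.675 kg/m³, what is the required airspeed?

v = 251 m/s

L = ½ρv²S·CL ⇒ v = √(2L/(ρ·S·CL))
v = √(2 × 7.27×10^6 / (0.675 × 250 × 1.37)) = √62890 = 251 m/s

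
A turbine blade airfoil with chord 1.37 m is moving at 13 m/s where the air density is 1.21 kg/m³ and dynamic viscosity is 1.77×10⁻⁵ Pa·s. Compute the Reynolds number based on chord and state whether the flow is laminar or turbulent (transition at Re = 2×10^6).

Re = ρ·v·c/μ = 1.21 × 13 × 1.37 / (1.77×10⁻⁵) = 1.22×10^6
Since 1.22×10^6 < 2×10^6, the flow is laminar.

Re = 1.22×10^6 (laminar)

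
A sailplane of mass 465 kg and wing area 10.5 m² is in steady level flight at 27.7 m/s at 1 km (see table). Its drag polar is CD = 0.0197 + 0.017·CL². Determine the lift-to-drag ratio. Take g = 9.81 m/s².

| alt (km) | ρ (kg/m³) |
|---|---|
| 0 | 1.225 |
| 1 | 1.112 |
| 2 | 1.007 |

At 1 km, from the table: ρ = 1.112 kg/m³.
Level flight ⇒ L = W = m·g = 465 × 9.81 = 4561.7 N.
Dynamic pressure q = 0.5 × 1.112 × 27.7² = 426.6 Pa.
CL = 2W/(ρv²S) = 2×4561.7/(1.112×27.7²×10.5) = 1.018.
CD = 0.0197 + 0.017 × 1.018² = 0.03733.
L/D = CL/CD = 1.018 / 0.03733 = 27.3

L/D = 27.3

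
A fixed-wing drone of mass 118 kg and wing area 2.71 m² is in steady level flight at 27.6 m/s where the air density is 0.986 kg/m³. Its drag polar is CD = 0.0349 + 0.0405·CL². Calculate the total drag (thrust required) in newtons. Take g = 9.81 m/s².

Weight W = mg = 118 × 9.81 = 1157.6 N; in level flight L = W.
q = ½ρv² = ½ × 0.986 × 27.6² = 375.5 Pa.
CL = W/(q·S) = 1157.6 / (375.5 × 2.71) = 1.137.
CD = 0.0349 + 0.0405 × 1.137² = 0.08729.
D = q·S·CD = 375.5 × 2.71 × 0.08729 = 88.84 N

D = 88.8 N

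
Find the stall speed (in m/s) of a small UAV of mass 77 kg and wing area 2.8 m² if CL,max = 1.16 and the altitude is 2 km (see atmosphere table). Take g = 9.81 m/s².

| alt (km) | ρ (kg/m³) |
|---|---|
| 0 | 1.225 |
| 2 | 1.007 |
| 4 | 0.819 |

V_stall = 21.5 m/s

At 2 km, from the table: ρ = 1.007 kg/m³.
Stall occurs when L = W at CL,max. W = mg = 77 × 9.81 = 755.4 N.
V_stall = √(2W/(ρ·S·CL,max)) = √(2 × 755.4 / (1.007 × 2.8 × 1.16))
V_stall = √461.9 = 21.5 m/s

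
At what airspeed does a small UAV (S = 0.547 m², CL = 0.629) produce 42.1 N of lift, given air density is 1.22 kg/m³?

v = 14.2 m/s

L = ½ρv²S·CL ⇒ v = √(2L/(ρ·S·CL))
v = √(2 × 42.1 / (1.22 × 0.547 × 0.629)) = √200.6 = 14.2 m/s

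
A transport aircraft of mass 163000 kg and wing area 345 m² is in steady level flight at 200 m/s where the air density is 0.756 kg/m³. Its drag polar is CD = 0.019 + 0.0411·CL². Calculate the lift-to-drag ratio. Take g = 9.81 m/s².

L/D = 13.4

Weight W = mg = 163000 × 9.81 = 1.599×10^6 N; in level flight L = W.
q = ½ρv² = ½ × 0.756 × 200² = 15120 Pa.
CL = 2W/(ρv²S) = 2×1.599×10^6/(0.756×200²×345) = 0.3065.
CD = 0.019 + 0.0411 × 0.3065² = 0.02286.
L/D = CL/CD = 0.3065 / 0.02286 = 13.4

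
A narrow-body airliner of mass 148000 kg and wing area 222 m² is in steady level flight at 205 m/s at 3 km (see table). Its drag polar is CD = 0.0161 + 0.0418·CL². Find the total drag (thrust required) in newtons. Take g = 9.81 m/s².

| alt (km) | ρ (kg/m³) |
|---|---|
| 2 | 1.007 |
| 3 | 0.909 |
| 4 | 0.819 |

At 3 km, from the table: ρ = 0.909 kg/m³.
Weight W = mg = 148000 × 9.81 = 1.4519×10^6 N; in level flight L = W.
Dynamic pressure q = 0.5 × 0.909 × 205² = 19100 Pa.
CL = W/(q·S) = 1.4519×10^6 / (19100 × 222) = 0.3424.
CD = 0.0161 + 0.0418 × 0.3424² = 0.021.
D = q·S·CD = 19100 × 222 × 0.021 = 89050 N

D = 89000 N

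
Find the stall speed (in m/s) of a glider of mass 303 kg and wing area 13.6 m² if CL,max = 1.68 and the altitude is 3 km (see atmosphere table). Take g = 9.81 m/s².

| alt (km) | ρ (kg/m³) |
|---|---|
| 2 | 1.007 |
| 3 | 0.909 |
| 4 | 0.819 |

At 3 km, from the table: ρ = 0.909 kg/m³.
At stall, lift equals weight: L = W = m·g = 303 × 9.81 = 2972 N.
From L = ½ρV²S·CL,max = W: V_stall = √(2W/(ρSCL,max)) = √(2·2972/(0.909·13.6·1.68))
V_stall = √286.2 = 16.9 m/s

V_stall = 16.9 m/s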